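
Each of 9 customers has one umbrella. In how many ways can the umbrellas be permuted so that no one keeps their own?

Derangements satisfy D(n) = (n-1)(D(n-1) + D(n-2)), starting from D(0)=1, D(1)=0.
D(2) = 1 x (0 + 1) = 1
D(3) = 2 x (1 + 0) = 2
D(4) = 3 x (2 + 1) = 9
D(5) = 4 x (9 + 2) = 44
D(6) = 5 x (44 + 9) = 265
D(7) = 6 x (265 + 44) = 1854
D(8) = 7 x (1854 + 265) = 14833
D(9) = 8 x (D(8) + D(7)) = 8 x (14833 + 1854)

Final answer: D(9) = 133496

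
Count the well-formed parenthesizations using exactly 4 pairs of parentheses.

This is counted by the nth Catalan number C_n. Here n = 4 (pairs).
C_n = C(2n,n) - C(2n,n+1), so C_{4} = C(8,4) - C(8,5) = 70 - 56.

Final answer: C_{4} = 14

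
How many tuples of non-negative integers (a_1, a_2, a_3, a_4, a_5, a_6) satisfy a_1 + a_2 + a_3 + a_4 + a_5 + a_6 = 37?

Stars and bars with 37 stars and 5 bars:
C(37+6-1, 6-1) = C(42,5).

Final answer: C(42,5) = 850668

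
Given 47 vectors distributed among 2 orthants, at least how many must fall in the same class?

By pigeonhole with 47 objects and 2 categories: ceiling(47/2).

Final answer: 24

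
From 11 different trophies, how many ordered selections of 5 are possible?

P(11,5) = 11!/(11-5)! = 11!/6!.

Final answer: P(11,5) = 55440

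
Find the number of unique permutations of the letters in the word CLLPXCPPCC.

Letters (C:4, L:2, P:3, X:1). Total letters: 10.
Permutations = 10!/(4! x 3! x 2!).

Final answer: 12600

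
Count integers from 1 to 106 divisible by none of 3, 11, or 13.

|div by 3|=35, |div by 11|=9, |div by 13|=8.
|div by 3&11|=3, |div by 3&13|=2, |div by 11&13|=0, |div by all|=0.
By inclusion-exclusion, divisible by at least one: 35+9+8-3-2-0+0 = 47.
Not divisible by any: 106 - 47.

Final answer: 59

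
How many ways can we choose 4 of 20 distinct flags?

C(20,4) = 20!/(4! x (20-4)!).

Final answer: C(20,4) = 4845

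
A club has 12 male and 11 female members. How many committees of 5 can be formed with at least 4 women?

Sum over valid woman counts:
C(11,4)C(12,1) = 3960
C(11,5)C(12,0) = 462
Total: 3960 + 462.

Final answer: 4422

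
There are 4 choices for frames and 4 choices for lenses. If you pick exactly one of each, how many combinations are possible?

By the multiplication principle: 4 x 4.

Final answer: 16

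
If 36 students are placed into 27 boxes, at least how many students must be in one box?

By the pigeonhole principle: ceiling(36/27).

Final answer: 2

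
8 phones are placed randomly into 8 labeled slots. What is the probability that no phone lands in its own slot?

Derangements satisfy D(n) = (n-1)(D(n-1) + D(n-2)), starting from D(0)=1, D(1)=0.
Building up: D(2)=1, D(3)=2, D(4)=9, D(5)=44, D(6)=265, D(7)=1854, D(8)=14833.
Total arrangements: 8! = 40320.
Probability = D(8)/8! = 2119/5760.

Final answer: D(8)/8! = 14833/40320 = 0.367882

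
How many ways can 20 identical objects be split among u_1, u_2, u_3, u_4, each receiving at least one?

Substitute u'_i = u_i - 1 (so u'_i >= 0). Then sum u'_i = 20 - 4 = 16.
Stars and bars: C(16+4-1, 4-1) = C(19,3).

Final answer: C(19,3) = 969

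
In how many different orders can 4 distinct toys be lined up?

The number of ways to arrange 4 distinct objects is 4!.

Final answer: 4! = 24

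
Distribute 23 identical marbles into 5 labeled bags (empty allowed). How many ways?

Stars and bars: C(n+k-1, k-1) = C(27,4).

Final answer: C(27,4) = 17550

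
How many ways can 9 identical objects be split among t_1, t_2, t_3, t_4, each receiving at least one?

Substitute t'_i = t_i - 1 (so t'_i >= 0). Then sum t'_i = 9 - 4 = 5.
Stars and bars: C(5+4-1, 4-1) = C(8,3).

Final answer: C(8,3) = 56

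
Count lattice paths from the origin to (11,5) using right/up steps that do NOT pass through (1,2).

Total paths to (11,5): C(16,5) = 4368.
Paths through (1,2): C(3,2) x C(13,3) = 858.
Avoiding (1,2): 4368 - 858.

Final answer: 3510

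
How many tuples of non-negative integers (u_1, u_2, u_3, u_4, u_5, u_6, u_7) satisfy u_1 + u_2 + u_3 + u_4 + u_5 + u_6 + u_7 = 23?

Stars and bars with 23 stars and 6 bars:
C(23+7-1, 7-1) = C(29,6).

Final answer: C(29,6) = 475020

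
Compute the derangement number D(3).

D(n) = (n-1)(D(n-1) + D(n-2)), D(0)=1, D(1)=0.
Building up: D(2)=1.
D(3) = 2 x (D(2) + D(1)) = 2 x (1 + 0).

Final answer: D(3) = 2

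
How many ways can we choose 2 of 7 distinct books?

C(7,2) = 7!/(2! x (7-2)!).

Final answer: C(7,2) = 21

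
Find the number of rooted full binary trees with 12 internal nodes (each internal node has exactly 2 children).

The structures are counted by the Catalan number C_n. Here n = 12.
C_n = (2n)!/(n!(n+1)!), so C_{12} = 24!/(12! x 13!) = C(24,12)/13 = 2704156/13.

Final answer: C_{12} = 208012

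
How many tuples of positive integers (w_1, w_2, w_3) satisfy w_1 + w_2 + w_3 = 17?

Substitute w'_i = w_i - 1 (so w'_i >= 0). Then sum w'_i = 17 - 3 = 14.
Stars and bars: C(14+3-1, 3-1) = C(16,2).

Final answer: C(16,2) = 120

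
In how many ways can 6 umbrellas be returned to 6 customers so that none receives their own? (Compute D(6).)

Use the recurrence D(n) = (n-1)(D(n-1) + D(n-2)) with D(0)=1, D(1)=0.
D(2) = 1 x (0 + 1) = 1
D(3) = 2 x (1 + 0) = 2
D(4) = 3 x (2 + 1) = 9
D(5) = 4 x (9 + 2) = 44
D(6) = 5 x (D(5) + D(4)) = 5 x (44 + 9)

Final answer: D(6) = 265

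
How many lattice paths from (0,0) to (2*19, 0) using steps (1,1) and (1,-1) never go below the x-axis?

Total monotonic paths to (19,19): C(38,19) = 35345263800.
By the reflection principle, paths that go above the diagonal number C(38,20) = 33578000610.
Valid Dyck paths: 35345263800 - 33578000610.
(These counts are the Catalan numbers.)

Final answer: C_{19} = 1767263190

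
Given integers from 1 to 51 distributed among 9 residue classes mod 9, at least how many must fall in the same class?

By pigeonhole with 51 objects and 9 categories: ceiling(51/9).

Final answer: 6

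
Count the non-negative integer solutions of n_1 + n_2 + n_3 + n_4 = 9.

Stars and bars with 9 stars and 3 bars:
C(9+4-1, 4-1) = C(12,3).

Final answer: C(12,3) = 220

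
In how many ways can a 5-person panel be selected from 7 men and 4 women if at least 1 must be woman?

Sum over valid woman counts:
C(4,1)C(7,4) = 140
C(4,2)C(7,3) = 210
C(4,3)C(7,2) = 84
C(4,4)C(7,1) = 7
Total: 140 + 210 + 84 + 7.

Final answer: 441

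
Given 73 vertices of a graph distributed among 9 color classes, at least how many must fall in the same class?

By pigeonhole with 73 objects and 9 categories: ceiling(73/9).

Final answer: 9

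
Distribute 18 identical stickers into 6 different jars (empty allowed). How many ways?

Stars and bars: C(n+k-1, k-1) = C(23,5).

Final answer: C(23,5) = 33649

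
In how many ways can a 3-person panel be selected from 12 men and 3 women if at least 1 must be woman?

Sum over valid woman counts:
C(3,1)C(12,2) = 198
C(3,2)C(12,1) = 36
C(3,3)C(12,0) = 1
Total: 198 + 36 + 1.

Final answer: 235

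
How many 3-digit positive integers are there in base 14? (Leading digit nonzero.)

Leading digit: 13 options (nonzero). Other 2 digit(s): 14 options each.
Total: 13 x 14^2.

Final answer: 2548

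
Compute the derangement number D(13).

Use the recurrence D(n) = (n-1)(D(n-1) + D(n-2)) with D(0)=1, D(1)=0.
D(2) = 1 x (0 + 1) = 1
D(3) = 2 x (1 + 0) = 2
D(4) = 3 x (2 + 1) = 9
D(5) = 4 x (9 + 2) = 44
D(6) = 5 x (44 + 9) = 265
D(7) = 6 x (265 + 44) = 1854
D(8) = 7 x (1854 + 265) = 14833
D(9) = 8 x (14833 + 1854) = 133496
D(10) = 9 x (133496 + 14833) = 1334961
D(11) = 10 x (1334961 + 133496) = 14684570
D(12) = 11 x (14684570 + 1334961) = 176214841
D(13) = 12 x (D(12) + D(11)) = 12 x (176214841 + 14684570)

Final answer: D(13) = 2290792932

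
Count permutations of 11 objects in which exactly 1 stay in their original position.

Choose which 1 elements are fixed: C(11,1) = 11.
Derange the remaining 10 using D(j) = (j-1)(D(j-1) + D(j-2)), D(0)=1, D(1)=0: D(2)=1, D(3)=2, D(4)=9, D(5)=44, D(6)=265, D(7)=1854, D(8)=14833, D(9)=133496, D(10)=1334961.
Total: 11 x 1334961.

Final answer: C(11,1) D(10) = 14684571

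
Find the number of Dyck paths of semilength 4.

Total monotonic paths to (4,4): C(8,4) = 70.
Reflecting each bad path at its first crossing gives a bijection with paths to (3,5): C(8,5) = 56.
Valid Dyck paths: 70 - 56.
(Check: C(8,4) - C(8,5) = C(8,4)/5, the Catalan number C_{4}.)

Final answer: C_{4} = 14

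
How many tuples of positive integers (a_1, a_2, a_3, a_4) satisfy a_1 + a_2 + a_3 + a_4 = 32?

Substitute a'_i = a_i - 1 (so a'_i >= 0). Then sum a'_i = 32 - 4 = 28.
Stars and bars: C(28+4-1, 4-1) = C(31,3).

Final answer: C(31,3) = 4495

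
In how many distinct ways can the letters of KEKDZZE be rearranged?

Letters (D:1, E:2, K:2, Z:2). Total letters: 7.
Permutations = 7!/(2! x 2! x 2!).

Final answer: 630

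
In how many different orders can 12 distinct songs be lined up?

The number of ways to arrange 12 distinct objects is 12!.

Final answer: 12! = 479001600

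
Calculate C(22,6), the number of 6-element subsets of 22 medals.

C(22,6) = 22!/(6! x 16!).

Final answer: \binom{22}{6} = 74613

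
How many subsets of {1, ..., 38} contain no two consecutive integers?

Let a(n) count such subsets of {1, ..., n}. Either n is excluded (a(n-1) ways) or n is included, forcing n-1 out (a(n-2) ways), so a(n) = a(n-1) + a(n-2) with a(1)=2, a(2)=3.
Computing successive values: a(1)=2, a(2)=3, a(3)=5, a(4)=8, a(5)=13, a(6)=21, a(7)=34, a(8)=55, a(9)=89, a(10)=144, a(11)=233, a(12)=377, a(13)=610, a(14)=987, a(15)=1597, a(16)=2584, a(17)=4181, a(18)=6765, a(19)=10946, a(20)=17711, a(21)=28657, a(22)=46368, a(23)=75025, a(24)=121393, a(25)=196418, a(26)=317811, a(27)=514229, a(28)=832040, a(29)=1346269, a(30)=2178309, a(31)=3524578, a(32)=5702887, a(33)=9227465, a(34)=14930352, a(35)=24157817, a(36)=39088169, a(37)=63245986, a(38)=102334155.

Final answer: 102334155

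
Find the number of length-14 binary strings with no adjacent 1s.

Classify by the final bit: ...0 gives a(n-1) strings, ...01 gives a(n-2) strings. Thus a(n) = a(n-1) + a(n-2) with a(1)=2, a(2)=3.
Building up term by term: a(1)=2, a(2)=3, a(3)=5, a(4)=8, a(5)=13, a(6)=21, a(7)=34, a(8)=55, a(9)=89, a(10)=144, a(11)=233, a(12)=377, a(13)=610, a(14)=987.

Final answer: 987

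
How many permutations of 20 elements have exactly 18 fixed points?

Choose which 18 elements are fixed: C(20,18) = 190.
Derange the remaining 2 using D(j) = (j-1)(D(j-1) + D(j-2)), D(0)=1, D(1)=0: D(2)=1.
Total: 190 x 1.

Final answer: C(20,18) D(2) = 190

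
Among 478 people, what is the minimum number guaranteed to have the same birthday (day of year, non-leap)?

There are 365 possible values for birthday (day of year, non-leap). With 478 people and 365 categories, by pigeonhole: ceiling(478/365).

Final answer: 2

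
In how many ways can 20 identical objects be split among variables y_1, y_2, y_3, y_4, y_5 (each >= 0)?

Stars and bars with 20 stars and 4 bars:
C(20+5-1, 5-1) = C(24,4).

Final answer: C(24,4) = 10626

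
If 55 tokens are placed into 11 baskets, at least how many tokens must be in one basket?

By the pigeonhole principle: ceiling(55/11).

Final answer: 5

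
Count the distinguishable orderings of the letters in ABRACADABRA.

Letters (A:5, B:2, C:1, D:1, R:2). Total letters: 11.
Permutations = 11!/(5! x 2! x 2!).

Final answer: 83160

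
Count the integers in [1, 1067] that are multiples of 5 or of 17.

Multiples of 5: 213. Multiples of 17: 62. Of both (lcm=85): 12.
By inclusion-exclusion: 213 + 62 - 12.

Final answer: 263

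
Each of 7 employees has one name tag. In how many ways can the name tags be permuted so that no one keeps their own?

Use the recurrence D(n) = (n-1)(D(n-1) + D(n-2)) with D(0)=1, D(1)=0.
D(2) = 1 x (0 + 1) = 1
D(3) = 2 x (1 + 0) = 2
D(4) = 3 x (2 + 1) = 9
D(5) = 4 x (9 + 2) = 44
D(6) = 5 x (44 + 9) = 265
D(7) = 6 x (D(6) + D(5)) = 6 x (265 + 44)

Final answer: D(7) = 1854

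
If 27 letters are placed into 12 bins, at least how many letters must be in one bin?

By the pigeonhole principle: ceiling(27/12).

Final answer: 3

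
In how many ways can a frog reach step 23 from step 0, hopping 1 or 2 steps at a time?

Condition on the final move: it is a 1-step (f(n-1) ways to get there) or a 2-step (f(n-2) ways), so f(n) = f(n-1) + f(n-2), with f(1)=1, f(2)=2.
Iterating the recurrence: f(1)=1, f(2)=2, f(3)=3, f(4)=5, f(5)=8, f(6)=13, f(7)=21, f(8)=34, f(9)=55, f(10)=89, f(11)=144, f(12)=233, f(13)=377, f(14)=610, f(15)=987, f(16)=1597, f(17)=2584, f(18)=4181, f(19)=6765, f(20)=10946, f(21)=17711, f(22)=28657, f(23)=46368.

Final answer: 46368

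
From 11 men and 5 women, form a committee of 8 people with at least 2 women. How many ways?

Sum over valid woman counts:
C(5,2)C(11,6) = 4620
C(5,3)C(11,5) = 4620
C(5,4)C(11,4) = 1650
C(5,5)C(11,3) = 165
Total: 4620 + 4620 + 1650 + 165.

Final answer: 11055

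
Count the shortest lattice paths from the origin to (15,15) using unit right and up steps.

Each path has 15 right steps and 15 up steps in some order (30 steps total).
Choose which 15 of the 30 steps are up: C(30,15).

Final answer: C(30,15) = 155117520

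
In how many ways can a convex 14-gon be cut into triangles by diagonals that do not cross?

This is counted by the nth Catalan number C_n. Here n = 14 - 2 = 12.
C_n = C(2n,n)/(n+1), so C_{12} = C(24,12)/13 = 2704156/13.

Final answer: C_{12} = 208012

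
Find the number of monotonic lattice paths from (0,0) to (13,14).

Each path has 13 right steps and 14 up steps in some order (27 steps total).
Choose which 14 of the 27 steps are up: C(27,14).

Final answer: C(27,14) = 20058300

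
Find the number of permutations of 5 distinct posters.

The number of ways to arrange 5 distinct objects is 5!.

Final answer: 5! = 120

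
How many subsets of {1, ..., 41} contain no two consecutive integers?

Let a(n) count such subsets of {1, ..., n}. Either n is excluded (a(n-1) ways) or n is included, forcing n-1 out (a(n-2) ways), so a(n) = a(n-1) + a(n-2) with a(1)=2, a(2)=3.
Iterating the recurrence: a(1)=2, a(2)=3, a(3)=5, a(4)=8, a(5)=13, a(6)=21, a(7)=34, a(8)=55, a(9)=89, a(10)=144, a(11)=233, a(12)=377, a(13)=610, a(14)=987, a(15)=1597, a(16)=2584, a(17)=4181, a(18)=6765, a(19)=10946, a(20)=17711, a(21)=28657, a(22)=46368, a(23)=75025, a(24)=121393, a(25)=196418, a(26)=317811, a(27)=514229, a(28)=832040, a(29)=1346269, a(30)=2178309, a(31)=3524578, a(32)=5702887, a(33)=9227465, a(34)=14930352, a(35)=24157817, a(36)=39088169, a(37)=63245986, a(38)=102334155, a(39)=165580141, a(40)=267914296, a(41)=433494437.

Final answer: 433494437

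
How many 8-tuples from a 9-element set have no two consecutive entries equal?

Let g(n) count such strings. g(1) = 9, and each valid string of length n-1 extends in 8 ways (any symbol but the last), so g(n) = 8 g(n-1).
Total: g(8) = 9 x 8^7.

Final answer: 9 x 8^{7} = 18874368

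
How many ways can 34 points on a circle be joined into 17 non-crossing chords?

This is counted by the nth Catalan number C_n. Here n = 34/2 = 17.
C_n = C(2n,n)/(n+1), so C_{17} = C(34,17)/18 = 2333606220/18.

Final answer: C_{17} = 129644790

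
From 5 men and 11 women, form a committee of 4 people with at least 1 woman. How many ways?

Sum over valid woman counts:
C(11,1)C(5,3) = 110
C(11,2)C(5,2) = 550
C(11,3)C(5,1) = 825
C(11,4)C(5,0) = 330
Total: 110 + 550 + 825 + 330.

Final answer: 1815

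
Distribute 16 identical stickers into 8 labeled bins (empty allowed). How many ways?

Stars and bars: C(n+k-1, k-1) = C(23,7).

Final answer: C(23,7) = 245157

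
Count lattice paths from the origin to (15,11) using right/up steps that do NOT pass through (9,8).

Total paths to (15,11): C(26,11) = 7726160.
Paths through (9,8): C(17,8) x C(9,3) = 2042040.
Avoiding (9,8): 7726160 - 2042040.

Final answer: 5684120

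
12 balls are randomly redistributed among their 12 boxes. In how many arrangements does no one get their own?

Use the recurrence D(n) = (n-1)(D(n-1) + D(n-2)) with D(0)=1, D(1)=0.
D(2) = 1 x (0 + 1) = 1
D(3) = 2 x (1 + 0) = 2
D(4) = 3 x (2 + 1) = 9
D(5) = 4 x (9 + 2) = 44
D(6) = 5 x (44 + 9) = 265
D(7) = 6 x (265 + 44) = 1854
D(8) = 7 x (1854 + 265) = 14833
D(9) = 8 x (14833 + 1854) = 133496
D(10) = 9 x (133496 + 14833) = 1334961
D(11) = 10 x (1334961 + 133496) = 14684570
D(12) = 11 x (D(11) + D(10)) = 11 x (14684570 + 1334961)

Final answer: D(12) = 176214841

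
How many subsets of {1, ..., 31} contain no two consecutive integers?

Condition on whether n belongs to the subset: if not, any valid subset of {1, ..., n-1} works (a(n-1)); if so, n-1 is excluded and the rest is a valid subset of {1, ..., n-2} (a(n-2)). Hence a(n) = a(n-1) + a(n-2), a(1)=2, a(2)=3.
Building up term by term: a(1)=2, a(2)=3, a(3)=5, a(4)=8, a(5)=13, a(6)=21, a(7)=34, a(8)=55, a(9)=89, a(10)=144, a(11)=233, a(12)=377, a(13)=610, a(14)=987, a(15)=1597, a(16)=2584, a(17)=4181, a(18)=6765, a(19)=10946, a(20)=17711, a(21)=28657, a(22)=46368, a(23)=75025, a(24)=121393, a(25)=196418, a(26)=317811, a(27)=514229, a(28)=832040, a(29)=1346269, a(30)=2178309, a(31)=3524578.

Final answer: 3524578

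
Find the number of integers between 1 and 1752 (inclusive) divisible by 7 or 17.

Multiples of 7: 250. Multiples of 17: 103. Of both (lcm=119): 14.
By inclusion-exclusion: 250 + 103 - 14.

Final answer: 339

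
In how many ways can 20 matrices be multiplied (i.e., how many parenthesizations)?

The structures are counted by the Catalan number C_n. Here n = 20 - 1 = 19.
C_n = C(2n,n) - C(2n,n+1), so C_{19} = C(38,19) - C(38,20) = 35345263800 - 33578000610.

Final answer: C_{19} = 1767263190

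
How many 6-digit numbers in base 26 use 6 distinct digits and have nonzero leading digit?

First digit: 25 (nonzero). Second: 25 (not first). Third: 24, etc.
Total: 25 x 25 x 24 x 23 x 22 x 21.

Final answer: 159390000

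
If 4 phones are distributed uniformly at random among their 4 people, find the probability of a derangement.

Derangements satisfy D(n) = (n-1)(D(n-1) + D(n-2)), starting from D(0)=1, D(1)=0.
Building up: D(2)=1, D(3)=2, D(4)=9.
Total arrangements: 4! = 24.
Probability = D(4)/4! = 3/8.

Final answer: D(4)/4! = 9/24 = 0.375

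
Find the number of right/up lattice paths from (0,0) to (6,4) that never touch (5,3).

Total paths to (6,4): C(10,4) = 210.
Paths through (5,3): C(8,3) x C(2,1) = 112.
Avoiding (5,3): 210 - 112.

Final answer: 98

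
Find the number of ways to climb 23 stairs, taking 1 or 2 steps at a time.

Condition on the final move: it is a 1-step (f(n-1) ways to get there) or a 2-step (f(n-2) ways), so f(n) = f(n-1) + f(n-2), with f(1)=1, f(2)=2.
Computing successive values: f(1)=1, f(2)=2, f(3)=3, f(4)=5, f(5)=8, f(6)=13, f(7)=21, f(8)=34, f(9)=55, f(10)=89, f(11)=144, f(12)=233, f(13)=377, f(14)=610, f(15)=987, f(16)=1597, f(17)=2584, f(18)=4181, f(19)=6765, f(20)=10946, f(21)=17711, f(22)=28657, f(23)=46368.

Final answer: 46368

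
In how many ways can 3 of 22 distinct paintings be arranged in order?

P(22,3) = 22!/(22-3)! = 22!/19!.

Final answer: P(22,3) = 9240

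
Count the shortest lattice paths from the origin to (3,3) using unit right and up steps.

Each path has 3 right steps and 3 up steps in some order (6 steps total).
Choose which 3 of the 6 steps are up: C(6,3).

Final answer: C(6,3) = 20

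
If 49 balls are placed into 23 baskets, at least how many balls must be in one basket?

By the pigeonhole principle: ceiling(49/23).

Final answer: 3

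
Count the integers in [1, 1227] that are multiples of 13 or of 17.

Multiples of 13: 94. Multiples of 17: 72. Of both (lcm=221): 5.
By inclusion-exclusion: 94 + 72 - 5.

Final answer: 161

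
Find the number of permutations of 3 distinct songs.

The number of ways to arrange 3 distinct objects is 3!.

Final answer: 3! = 6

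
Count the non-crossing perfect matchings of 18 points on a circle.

The structures are counted by the Catalan number C_n. Here n = 18/2 = 9.
Using C_0 = 1 and C_(k+1) = C_k x 2(2k+1)/(k+2), build up term by term: C_1=1, C_2=2, C_3=5, C_4=14, C_5=42, C_6=132, C_7=429, C_8=1430, C_9=4862.

Final answer: C_{9} = 4862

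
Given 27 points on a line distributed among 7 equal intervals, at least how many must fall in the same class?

By pigeonhole with 27 objects and 7 categories: ceiling(27/7).

Final answer: 4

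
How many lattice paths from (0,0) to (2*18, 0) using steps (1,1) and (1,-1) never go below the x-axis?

Total monotonic paths to (18,18): C(36,18) = 9075135300.
Paths that cross above y=x (reflection bijection): C(36,19) = 8597496600.
Valid Dyck paths: 9075135300 - 8597496600.
(This is the Catalan number C_{18}.)

Final answer: C_{18} = 477638700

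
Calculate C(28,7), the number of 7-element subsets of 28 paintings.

C(28,7) = 28!/(7! x 21!).

Final answer: \binom{28}{7} = 1184040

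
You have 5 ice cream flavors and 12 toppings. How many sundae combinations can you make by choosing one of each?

By the multiplication principle: 5 x 12.

Final answer: 60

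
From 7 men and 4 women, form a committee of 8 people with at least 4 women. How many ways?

Sum over valid woman counts:
C(4,4)C(7,4).

Final answer: 35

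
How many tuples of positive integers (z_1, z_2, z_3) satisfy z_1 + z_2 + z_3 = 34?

Substitute z'_i = z_i - 1 (so z'_i >= 0). Then sum z'_i = 34 - 3 = 31.
Stars and bars: C(31+3-1, 3-1) = C(33,2).

Final answer: C(33,2) = 528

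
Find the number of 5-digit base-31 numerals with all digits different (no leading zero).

First digit: 30 (nonzero). Second: 30 (not first). Third: 29, etc.
Total: 30 x 30 x 29 x 28 x 27.

Final answer: 19731600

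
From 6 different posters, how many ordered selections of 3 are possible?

P(6,3) = 6!/(6-3)! = 6!/3!.

Final answer: P(6,3) = 120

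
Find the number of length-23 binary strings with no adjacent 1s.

A valid string ends in 0 (append to any length-(n-1) valid string) or in 01 (append to any length-(n-2) valid string), so a(n) = a(n-1) + a(n-2) with a(1)=2, a(2)=3.
Computing successive values: a(1)=2, a(2)=3, a(3)=5, a(4)=8, a(5)=13, a(6)=21, a(7)=34, a(8)=55, a(9)=89, a(10)=144, a(11)=233, a(12)=377, a(13)=610, a(14)=987, a(15)=1597, a(16)=2584, a(17)=4181, a(18)=6765, a(19)=10946, a(20)=17711, a(21)=28657, a(22)=46368, a(23)=75025.

Final answer: 75025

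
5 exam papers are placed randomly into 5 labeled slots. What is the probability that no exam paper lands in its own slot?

D(n) = (n-1)(D(n-1) + D(n-2)), D(0)=1, D(1)=0.
Building up: D(2)=1, D(3)=2, D(4)=9, D(5)=44.
Total arrangements: 5! = 120.
Probability = D(5)/5! = 11/30.

Final answer: D(5)/5! = 44/120 = 0.366667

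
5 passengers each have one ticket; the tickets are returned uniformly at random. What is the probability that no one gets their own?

D(n) = (n-1)(D(n-1) + D(n-2)), D(0)=1, D(1)=0.
Building up: D(2)=1, D(3)=2, D(4)=9, D(5)=44.
Total arrangements: 5! = 120.
Probability = D(5)/5! = 11/30.

Final answer: D(5)/5! = 44/120 = 0.366667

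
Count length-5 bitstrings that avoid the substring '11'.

Classify by the final bit: ...0 gives a(n-1) strings, ...01 gives a(n-2) strings. Thus a(n) = a(n-1) + a(n-2) with a(1)=2, a(2)=3.
Computing successive values: a(1)=2, a(2)=3, a(3)=5, a(4)=8, a(5)=13.

Final answer: 13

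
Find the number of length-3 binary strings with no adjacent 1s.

Let a(n) count valid strings. If the last bit is 0 the prefix is any valid string of length n-1; if it is 1 the string must end in 01 with a valid prefix of length n-2. So a(n) = a(n-1) + a(n-2), a(1)=2, a(2)=3.
Iterating the recurrence: a(1)=2, a(2)=3, a(3)=5.

Final answer: 5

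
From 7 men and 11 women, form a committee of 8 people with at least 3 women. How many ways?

Sum over valid woman counts:
C(11,3)C(7,5) = 3465
C(11,4)C(7,4) = 11550
C(11,5)C(7,3) = 16170
C(11,6)C(7,2) = 9702
C(11,7)C(7,1) = 2310
C(11,8)C(7,0) = 165
Total: 3465 + 11550 + 16170 + 9702 + 2310 + 165.

Final answer: 43362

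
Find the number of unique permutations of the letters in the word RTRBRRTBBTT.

Letters (B:3, R:4, T:4). Total letters: 11.
Permutations = 11!/(4! x 4! x 3!).

Final answer: 11550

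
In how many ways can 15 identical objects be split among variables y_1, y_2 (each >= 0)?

Stars and bars with 15 stars and 1 bars:
C(15+2-1, 2-1) = C(16,1).

Final answer: C(16,1) = 16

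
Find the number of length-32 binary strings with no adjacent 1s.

Classify by the final bit: ...0 gives a(n-1) strings, ...01 gives a(n-2) strings. Thus a(n) = a(n-1) + a(n-2) with a(1)=2, a(2)=3.
Computing successive values: a(1)=2, a(2)=3, a(3)=5, a(4)=8, a(5)=13, a(6)=21, a(7)=34, a(8)=55, a(9)=89, a(10)=144, a(11)=233, a(12)=377, a(13)=610, a(14)=987, a(15)=1597, a(16)=2584, a(17)=4181, a(18)=6765, a(19)=10946, a(20)=17711, a(21)=28657, a(22)=46368, a(23)=75025, a(24)=121393, a(25)=196418, a(26)=317811, a(27)=514229, a(28)=832040, a(29)=1346269, a(30)=2178309, a(31)=3524578, a(32)=5702887.

Final answer: 5702887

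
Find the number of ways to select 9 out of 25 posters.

C(25,9) = 25!/(9! x 16!).

Final answer: \binom{25}{9} = 2042975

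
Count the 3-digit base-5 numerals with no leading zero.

These are the integers in [5^2, 5^3), so the count is 5^3 - 5^2 = 4 x 5^2.

Final answer: 100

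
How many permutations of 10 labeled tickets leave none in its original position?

Derangements satisfy D(n) = (n-1)(D(n-1) + D(n-2)), starting from D(0)=1, D(1)=0.
D(2) = 1 x (0 + 1) = 1
D(3) = 2 x (1 + 0) = 2
D(4) = 3 x (2 + 1) = 9
D(5) = 4 x (9 + 2) = 44
D(6) = 5 x (44 + 9) = 265
D(7) = 6 x (265 + 44) = 1854
D(8) = 7 x (1854 + 265) = 14833
D(9) = 8 x (14833 + 1854) = 133496
D(10) = 9 x (D(9) + D(8)) = 9 x (133496 + 14833)

Final answer: D(10) = 1334961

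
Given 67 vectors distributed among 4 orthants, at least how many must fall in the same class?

By pigeonhole with 67 objects and 4 categories: ceiling(67/4).

Final answer: 17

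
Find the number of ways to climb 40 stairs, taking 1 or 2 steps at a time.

Condition on the final move: it is a 1-step (f(n-1) ways to get there) or a 2-step (f(n-2) ways), so f(n) = f(n-1) + f(n-2), with f(1)=1, f(2)=2.
Building up term by term: f(1)=1, f(2)=2, f(3)=3, f(4)=5, f(5)=8, f(6)=13, f(7)=21, f(8)=34, f(9)=55, f(10)=89, f(11)=144, f(12)=233, f(13)=377, f(14)=610, f(15)=987, f(16)=1597, f(17)=2584, f(18)=4181, f(19)=6765, f(20)=10946, f(21)=17711, f(22)=28657, f(23)=46368, f(24)=75025, f(25)=121393, f(26)=196418, f(27)=317811, f(28)=514229, f(29)=832040, f(30)=1346269, f(31)=2178309, f(32)=3524578, f(33)=5702887, f(34)=9227465, f(35)=14930352, f(36)=24157817, f(37)=39088169, f(38)=63245986, f(39)=102334155, f(40)=165580141.

Final answer: 165580141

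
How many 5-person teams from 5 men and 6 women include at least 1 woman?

Sum over valid woman counts:
C(6,1)C(5,4) = 30
C(6,2)C(5,3) = 150
C(6,3)C(5,2) = 200
C(6,4)C(5,1) = 75
C(6,5)C(5,0) = 6
Total: 30 + 150 + 200 + 75 + 6.

Final answer: 461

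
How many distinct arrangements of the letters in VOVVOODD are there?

Letters (D:2, O:3, V:3). Total letters: 8.
Permutations = 8!/(3! x 3! x 2!).

Final answer: 560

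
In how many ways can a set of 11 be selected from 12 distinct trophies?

C(12,11) = 12!/(11! x 1!).

Final answer: \binom{12}{11} = 12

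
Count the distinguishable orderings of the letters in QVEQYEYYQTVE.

Letters (E:3, Q:3, T:1, V:2, Y:3). Total letters: 12.
Permutations = 12!/(3! x 3! x 3! x 2!).

Final answer: 1108800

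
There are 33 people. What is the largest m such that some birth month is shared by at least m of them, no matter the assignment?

There are 12 possible values for birth month. With 33 people and 12 categories, by pigeonhole: ceiling(33/12).

Final answer: 3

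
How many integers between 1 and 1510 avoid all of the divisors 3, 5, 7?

|div by 3|=503, |div by 5|=302, |div by 7|=215.
|div by 3&5|=100, |div by 3&7|=71, |div by 5&7|=43, |div by all|=14.
By inclusion-exclusion, divisible by at least one: 503+302+215-100-71-43+14 = 820.
Not divisible by any: 1510 - 820.

Final answer: 690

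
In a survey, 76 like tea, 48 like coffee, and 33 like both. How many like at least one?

|A union B| = |A| + |B| - |A intersect B| = 76 + 48 - 33.

Final answer: 91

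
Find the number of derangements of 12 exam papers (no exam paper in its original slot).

D(n) = (n-1)(D(n-1) + D(n-2)), D(0)=1, D(1)=0.
D(2) = 1 x (0 + 1) = 1
D(3) = 2 x (1 + 0) = 2
D(4) = 3 x (2 + 1) = 9
D(5) = 4 x (9 + 2) = 44
D(6) = 5 x (44 + 9) = 265
D(7) = 6 x (265 + 44) = 1854
D(8) = 7 x (1854 + 265) = 14833
D(9) = 8 x (14833 + 1854) = 133496
D(10) = 9 x (133496 + 14833) = 1334961
D(11) = 10 x (1334961 + 133496) = 14684570
D(12) = 11 x (D(11) + D(10)) = 11 x (14684570 + 1334961)

Final answer: D(12) = 176214841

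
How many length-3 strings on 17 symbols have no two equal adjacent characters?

Let g(n) count such strings. g(1) = 17, and each valid string of length n-1 extends in 16 ways (any symbol but the last), so g(n) = 16 g(n-1).
Total: g(3) = 17 x 16^2.

Final answer: 17 x 16^{2} = 4352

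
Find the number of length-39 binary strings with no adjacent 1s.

A valid string ends in 0 (append to any length-(n-1) valid string) or in 01 (append to any length-(n-2) valid string), so a(n) = a(n-1) + a(n-2) with a(1)=2, a(2)=3.
Iterating the recurrence: a(1)=2, a(2)=3, a(3)=5, a(4)=8, a(5)=13, a(6)=21, a(7)=34, a(8)=55, a(9)=89, a(10)=144, a(11)=233, a(12)=377, a(13)=610, a(14)=987, a(15)=1597, a(16)=2584, a(17)=4181, a(18)=6765, a(19)=10946, a(20)=17711, a(21)=28657, a(22)=46368, a(23)=75025, a(24)=121393, a(25)=196418, a(26)=317811, a(27)=514229, a(28)=832040, a(29)=1346269, a(30)=2178309, a(31)=3524578, a(32)=5702887, a(33)=9227465, a(34)=14930352, a(35)=24157817, a(36)=39088169, a(37)=63245986, a(38)=102334155, a(39)=165580141.

Final answer: 165580141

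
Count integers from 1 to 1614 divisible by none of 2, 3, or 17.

|div by 2|=807, |div by 3|=538, |div by 17|=94.
|div by 2&3|=269, |div by 2&17|=47, |div by 3&17|=31, |div by all|=15.
By inclusion-exclusion, divisible by at least one: 807+538+94-269-47-31+15 = 1107.
Not divisible by any: 1614 - 1107.

Final answer: 507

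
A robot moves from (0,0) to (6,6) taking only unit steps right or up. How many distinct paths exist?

Each path has 6 right steps and 6 up steps in some order (12 steps total).
Choose which 6 of the 12 steps are up: C(12,6).

Final answer: C(12,6) = 924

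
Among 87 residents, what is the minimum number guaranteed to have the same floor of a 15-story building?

There are 15 possible values for floor of a 15-story building. With 87 residents and 15 categories, by pigeonhole: ceiling(87/15).

Final answer: 6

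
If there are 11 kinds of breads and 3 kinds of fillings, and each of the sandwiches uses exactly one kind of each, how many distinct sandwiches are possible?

By the multiplication principle: 11 x 3.

Final answer: 33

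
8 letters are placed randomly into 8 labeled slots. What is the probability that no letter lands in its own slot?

Use the recurrence D(n) = (n-1)(D(n-1) + D(n-2)) with D(0)=1, D(1)=0.
Building up: D(2)=1, D(3)=2, D(4)=9, D(5)=44, D(6)=265, D(7)=1854, D(8)=14833.
Total arrangements: 8! = 40320.
Probability = D(8)/8! = 2119/5760.

Final answer: D(8)/8! = 14833/40320 = 0.367882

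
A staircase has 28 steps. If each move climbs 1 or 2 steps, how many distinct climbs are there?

Let f(n) be the number of climbs. Removing the last move (1 or 2 steps) gives f(n) = f(n-1) + f(n-2); base cases f(1)=1, f(2)=2.
Iterating the recurrence: f(1)=1, f(2)=2, f(3)=3, f(4)=5, f(5)=8, f(6)=13, f(7)=21, f(8)=34, f(9)=55, f(10)=89, f(11)=144, f(12)=233, f(13)=377, f(14)=610, f(15)=987, f(16)=1597, f(17)=2584, f(18)=4181, f(19)=6765, f(20)=10946, f(21)=17711, f(22)=28657, f(23)=46368, f(24)=75025, f(25)=121393, f(26)=196418, f(27)=317811, f(28)=514229.

Final answer: 514229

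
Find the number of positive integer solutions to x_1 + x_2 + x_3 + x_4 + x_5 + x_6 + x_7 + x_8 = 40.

Substitute x'_i = x_i - 1 (so x'_i >= 0). Then sum x'_i = 40 - 8 = 32.
Stars and bars: C(32+8-1, 8-1) = C(39,7).

Final answer: C(39,7) = 15380937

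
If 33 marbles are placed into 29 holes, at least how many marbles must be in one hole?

By the pigeonhole principle: ceiling(33/29).

Final answer: 2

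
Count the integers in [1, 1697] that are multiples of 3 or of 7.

Multiples of 3: 565. Multiples of 7: 242. Of both (lcm=21): 80.
By inclusion-exclusion: 565 + 242 - 80.

Final answer: 727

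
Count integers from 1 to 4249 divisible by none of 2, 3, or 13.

|div by 2|=2124, |div by 3|=1416, |div by 13|=326.
|div by 2&3|=708, |div by 2&13|=163, |div by 3&13|=108, |div by all|=54.
By inclusion-exclusion, divisible by at least one: 2124+1416+326-708-163-108+54 = 2941.
Not divisible by any: 4249 - 2941.

Final answer: 1308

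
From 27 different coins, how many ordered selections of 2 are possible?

P(27,2) = 27!/(27-2)! = 27!/25!.

Final answer: P(27,2) = 702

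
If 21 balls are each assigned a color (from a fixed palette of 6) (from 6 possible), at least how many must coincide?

There are 6 possible values for color (from a fixed palette of 6). With 21 balls and 6 categories, by pigeonhole: ceiling(21/6).

Final answer: 4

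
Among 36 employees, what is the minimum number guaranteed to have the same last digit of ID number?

There are 10 possible values for last digit of ID number. With 36 employees and 10 categories, by pigeonhole: ceiling(36/10).

Final answer: 4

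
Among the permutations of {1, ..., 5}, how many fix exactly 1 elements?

Choose which 1 elements are fixed: C(5,1) = 5.
Derange the remaining 4 using D(j) = (j-1)(D(j-1) + D(j-2)), D(0)=1, D(1)=0: D(2)=1, D(3)=2, D(4)=9.
Total: 5 x 9.

Final answer: C(5,1) D(4) = 45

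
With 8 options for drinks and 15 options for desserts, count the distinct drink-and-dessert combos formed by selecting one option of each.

By the multiplication principle: 8 x 15.

Final answer: 120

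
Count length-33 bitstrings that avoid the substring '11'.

Classify by the final bit: ...0 gives a(n-1) strings, ...01 gives a(n-2) strings. Thus a(n) = a(n-1) + a(n-2) with a(1)=2, a(2)=3.
Computing successive values: a(1)=2, a(2)=3, a(3)=5, a(4)=8, a(5)=13, a(6)=21, a(7)=34, a(8)=55, a(9)=89, a(10)=144, a(11)=233, a(12)=377, a(13)=610, a(14)=987, a(15)=1597, a(16)=2584, a(17)=4181, a(18)=6765, a(19)=10946, a(20)=17711, a(21)=28657, a(22)=46368, a(23)=75025, a(24)=121393, a(25)=196418, a(26)=317811, a(27)=514229, a(28)=832040, a(29)=1346269, a(30)=2178309, a(31)=3524578, a(32)=5702887, a(33)=9227465.

Final answer: 9227465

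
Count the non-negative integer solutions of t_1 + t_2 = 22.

Stars and bars with 22 stars and 1 bars:
C(22+2-1, 2-1) = C(23,1).

Final answer: C(23,1) = 23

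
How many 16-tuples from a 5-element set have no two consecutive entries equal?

Let g(n) count such strings. g(1) = 5, and each valid string of length n-1 extends in 4 ways (any symbol but the last), so g(n) = 4 g(n-1).
Total: g(16) = 5 x 4^15.

Final answer: 5 x 4^{15} = 5368709120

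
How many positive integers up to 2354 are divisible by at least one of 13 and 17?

Multiples of 13: 181. Multiples of 17: 138. Of both (lcm=221): 10.
By inclusion-exclusion: 181 + 138 - 10.

Final answer: 309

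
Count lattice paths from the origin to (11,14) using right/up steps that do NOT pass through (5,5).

Total paths to (11,14): C(25,14) = 4457400.
Paths through (5,5): C(10,5) x C(15,9) = 1261260.
Avoiding (5,5): 4457400 - 1261260.

Final answer: 3196140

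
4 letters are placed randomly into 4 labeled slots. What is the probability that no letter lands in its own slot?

Use the recurrence D(n) = (n-1)(D(n-1) + D(n-2)) with D(0)=1, D(1)=0.
Building up: D(2)=1, D(3)=2, D(4)=9.
Total arrangements: 4! = 24.
Probability = D(4)/4! = 3/8.

Final answer: D(4)/4! = 9/24 = 0.375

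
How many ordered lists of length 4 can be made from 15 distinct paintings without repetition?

P(15,4) = 15!/(15-4)! = 15!/11!.

Final answer: P(15,4) = 32760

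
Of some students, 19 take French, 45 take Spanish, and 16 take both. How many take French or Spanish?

|A union B| = |A| + |B| - |A intersect B| = 19 + 45 - 16.

Final answer: 48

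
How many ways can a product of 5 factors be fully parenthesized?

This is a standard Catalan-number count: the answer is C_n. Here n = 5 - 1 = 4.
C_n = (2n)!/(n!(n+1)!), so C_{4} = 8!/(4! x 5!) = C(8,4)/5 = 70/5.

Final answer: C_{4} = 14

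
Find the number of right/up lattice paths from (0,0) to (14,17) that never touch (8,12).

Total paths to (14,17): C(31,17) = 265182525.
Paths through (8,12): C(20,12) x C(11,5) = 58198140.
Avoiding (8,12): 265182525 - 58198140.

Final answer: 206984385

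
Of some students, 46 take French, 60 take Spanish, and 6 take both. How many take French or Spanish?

|A union B| = |A| + |B| - |A intersect B| = 46 + 60 - 6.

Final answer: 100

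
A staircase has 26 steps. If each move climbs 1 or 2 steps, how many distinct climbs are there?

Let f(n) count the ways. The last step is size 1 or 2, so f(n) = f(n-1) + f(n-2) with f(1)=1, f(2)=2.
Computing successive values: f(1)=1, f(2)=2, f(3)=3, f(4)=5, f(5)=8, f(6)=13, f(7)=21, f(8)=34, f(9)=55, f(10)=89, f(11)=144, f(12)=233, f(13)=377, f(14)=610, f(15)=987, f(16)=1597, f(17)=2584, f(18)=4181, f(19)=6765, f(20)=10946, f(21)=17711, f(22)=28657, f(23)=46368, f(24)=75025, f(25)=121393, f(26)=196418.

Final answer: 196418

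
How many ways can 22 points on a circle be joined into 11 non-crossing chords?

This is counted by the nth Catalan number C_n. Here n = 22/2 = 11.
Using C_0 = 1 and C_(k+1) = C_k x 2(2k+1)/(k+2), build up term by term: C_1=1, C_2=2, C_3=5, C_4=14, C_5=42, C_6=132, C_7=429, C_8=1430, C_9=4862, C_10=16796, C_11=58786.

Final answer: C_{11} = 58786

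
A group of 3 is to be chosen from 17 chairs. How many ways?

C(17,3) = 17!/(3! x (17-3)!).

Final answer: C(17,3) = 680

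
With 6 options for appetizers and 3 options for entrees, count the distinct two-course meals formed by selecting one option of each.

By the multiplication principle: 6 x 3.

Final answer: 18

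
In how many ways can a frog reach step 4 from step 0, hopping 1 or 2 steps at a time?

Let f(n) be the number of climbs. Removing the last move (1 or 2 steps) gives f(n) = f(n-1) + f(n-2); base cases f(1)=1, f(2)=2.
Iterating the recurrence: f(1)=1, f(2)=2, f(3)=3, f(4)=5.

Final answer: 5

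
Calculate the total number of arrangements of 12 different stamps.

The number of ways to arrange 12 distinct objects is 12!.

Final answer: 12! = 479001600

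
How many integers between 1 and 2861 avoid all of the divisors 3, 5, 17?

|div by 3|=953, |div by 5|=572, |div by 17|=168.
|div by 3&5|=190, |div by 3&17|=56, |div by 5&17|=33, |div by all|=11.
By inclusion-exclusion, divisible by at least one: 953+572+168-190-56-33+11 = 1425.
Not divisible by any: 2861 - 1425.

Final answer: 1436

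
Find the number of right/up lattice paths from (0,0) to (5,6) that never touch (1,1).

Total paths to (5,6): C(11,6) = 462.
Paths through (1,1): C(2,1) x C(9,5) = 252.
Avoiding (1,1): 462 - 252.

Final answer: 210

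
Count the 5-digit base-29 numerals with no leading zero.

In base 29, the leading digit has 28 choices (1..28); each of the remaining 4 digits has 29 choices.
Total: 28 x 29^4.

Final answer: 19803868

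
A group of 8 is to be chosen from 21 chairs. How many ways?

C(21,8) = 21!/(8! x 13!).

Final answer: \binom{21}{8} = 203490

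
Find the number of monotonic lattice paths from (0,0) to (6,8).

Each path has 6 right steps and 8 up steps in some order (14 steps total).
Choose which 8 of the 14 steps are up: C(14,8).

Final answer: C(14,8) = 3003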